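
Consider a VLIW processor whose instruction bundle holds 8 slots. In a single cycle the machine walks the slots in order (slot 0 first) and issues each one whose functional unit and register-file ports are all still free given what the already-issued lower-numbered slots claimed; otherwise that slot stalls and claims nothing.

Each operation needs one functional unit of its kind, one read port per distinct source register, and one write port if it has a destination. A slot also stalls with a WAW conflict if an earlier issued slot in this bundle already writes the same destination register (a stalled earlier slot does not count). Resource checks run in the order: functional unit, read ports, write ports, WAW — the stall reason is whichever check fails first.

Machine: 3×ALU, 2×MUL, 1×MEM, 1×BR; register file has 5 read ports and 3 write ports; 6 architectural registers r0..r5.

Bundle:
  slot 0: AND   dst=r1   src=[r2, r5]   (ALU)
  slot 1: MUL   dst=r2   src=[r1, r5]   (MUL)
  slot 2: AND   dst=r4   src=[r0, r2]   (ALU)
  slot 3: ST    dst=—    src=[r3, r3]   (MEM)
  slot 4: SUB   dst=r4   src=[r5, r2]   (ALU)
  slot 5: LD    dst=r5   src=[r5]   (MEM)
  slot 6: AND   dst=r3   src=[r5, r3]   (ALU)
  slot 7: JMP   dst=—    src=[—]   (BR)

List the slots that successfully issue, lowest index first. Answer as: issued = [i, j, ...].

issued = [0, 1, 3, 7]

  0. ALU→r1 ⇒ go  {2A/2Mu/1Ld/1B | 3r 2w}
  1. MUL→r2 ⇒ go  {2A/1Mu/1Ld/1B | 1r 1w}
  2. ALU→r4 ⇒ no(RD_PORT)  {2A/1Mu/1Ld/1B | 1r 1w}
  3. MEM ⇒ go  {2A/1Mu/0Ld/1B | 0r 1w}
  4. ALU→r4 ⇒ no(RD_PORT)  {2A/1Mu/0Ld/1B | 0r 1w}
  5. MEM→r5 ⇒ no(FU)  {2A/1Mu/0Ld/1B | 0r 1w}
  6. ALU→r3 ⇒ no(RD_PORT)  {2A/1Mu/0Ld/1B | 0r 1w}
  7. BR ⇒ go  {2A/1Mu/0Ld/0B | 0r 1w}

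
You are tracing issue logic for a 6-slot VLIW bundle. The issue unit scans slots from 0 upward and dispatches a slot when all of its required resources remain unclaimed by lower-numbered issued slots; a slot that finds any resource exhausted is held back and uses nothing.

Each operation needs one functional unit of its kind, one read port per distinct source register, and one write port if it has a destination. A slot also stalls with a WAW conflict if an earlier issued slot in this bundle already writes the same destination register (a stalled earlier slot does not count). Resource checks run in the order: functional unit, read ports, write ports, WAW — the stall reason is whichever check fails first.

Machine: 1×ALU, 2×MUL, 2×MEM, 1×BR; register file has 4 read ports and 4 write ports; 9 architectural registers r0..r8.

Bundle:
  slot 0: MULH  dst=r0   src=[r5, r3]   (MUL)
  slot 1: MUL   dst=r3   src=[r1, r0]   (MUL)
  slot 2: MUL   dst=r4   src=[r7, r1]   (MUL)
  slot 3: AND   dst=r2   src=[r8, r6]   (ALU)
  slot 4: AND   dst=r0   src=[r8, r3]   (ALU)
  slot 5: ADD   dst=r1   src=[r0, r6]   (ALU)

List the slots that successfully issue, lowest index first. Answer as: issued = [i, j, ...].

(0) want 1×MUL +2rd +1wr — yes → AL1|MU1|ME2|BR1|rd2|wr3
(1) want 1×MUL +2rd +1wr — yes → AL1|MU0|ME2|BR1|rd0|wr2
(2) want 1×MUL +2rd +1wr — FU → AL1|MU0|ME2|BR1|rd0|wr2
(3) want 1×ALU +2rd +1wr — RD_PORT → AL1|MU0|ME2|BR1|rd0|wr2
(4) want 1×ALU +2rd +1wr — RD_PORT → AL1|MU0|ME2|BR1|rd0|wr2
(5) want 1×ALU +2rd +1wr — RD_PORT → AL1|MU0|ME2|BR1|rd0|wr2

issued = [0, 1]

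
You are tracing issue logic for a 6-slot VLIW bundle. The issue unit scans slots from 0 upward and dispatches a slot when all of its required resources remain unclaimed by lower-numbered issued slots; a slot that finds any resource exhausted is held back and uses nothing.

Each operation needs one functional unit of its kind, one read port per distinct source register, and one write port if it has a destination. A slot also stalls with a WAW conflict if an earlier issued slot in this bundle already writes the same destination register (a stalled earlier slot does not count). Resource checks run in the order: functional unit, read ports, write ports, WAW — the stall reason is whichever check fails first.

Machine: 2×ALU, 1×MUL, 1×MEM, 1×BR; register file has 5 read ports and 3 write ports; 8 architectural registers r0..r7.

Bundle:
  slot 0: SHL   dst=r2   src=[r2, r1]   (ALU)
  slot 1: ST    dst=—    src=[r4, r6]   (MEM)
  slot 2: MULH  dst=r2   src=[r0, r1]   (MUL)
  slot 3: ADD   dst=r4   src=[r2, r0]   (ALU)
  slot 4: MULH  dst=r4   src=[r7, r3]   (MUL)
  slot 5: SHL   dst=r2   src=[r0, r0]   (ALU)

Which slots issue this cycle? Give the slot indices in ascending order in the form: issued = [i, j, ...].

issued = [0, 1]

[0] ALU needs rd=2 wr=1: ok; after: ALU=1 MUL=1 MEM=1 BR=1, R=3, W=2
[1] MEM needs rd=2 wr=0: ok; after: ALU=1 MUL=1 MEM=0 BR=1, R=1, W=2
[2] MUL needs rd=2 wr=1: RD_PORT; after: ALU=1 MUL=1 MEM=0 BR=1, R=1, W=2
[3] ALU needs rd=2 wr=1: RD_PORT; after: ALU=1 MUL=1 MEM=0 BR=1, R=1, W=2
[4] MUL needs rd=2 wr=1: RD_PORT; after: ALU=1 MUL=1 MEM=0 BR=1, R=1, W=2
[5] ALU needs rd=1 wr=1: WAW; after: ALU=1 MUL=1 MEM=0 BR=1, R=1, W=2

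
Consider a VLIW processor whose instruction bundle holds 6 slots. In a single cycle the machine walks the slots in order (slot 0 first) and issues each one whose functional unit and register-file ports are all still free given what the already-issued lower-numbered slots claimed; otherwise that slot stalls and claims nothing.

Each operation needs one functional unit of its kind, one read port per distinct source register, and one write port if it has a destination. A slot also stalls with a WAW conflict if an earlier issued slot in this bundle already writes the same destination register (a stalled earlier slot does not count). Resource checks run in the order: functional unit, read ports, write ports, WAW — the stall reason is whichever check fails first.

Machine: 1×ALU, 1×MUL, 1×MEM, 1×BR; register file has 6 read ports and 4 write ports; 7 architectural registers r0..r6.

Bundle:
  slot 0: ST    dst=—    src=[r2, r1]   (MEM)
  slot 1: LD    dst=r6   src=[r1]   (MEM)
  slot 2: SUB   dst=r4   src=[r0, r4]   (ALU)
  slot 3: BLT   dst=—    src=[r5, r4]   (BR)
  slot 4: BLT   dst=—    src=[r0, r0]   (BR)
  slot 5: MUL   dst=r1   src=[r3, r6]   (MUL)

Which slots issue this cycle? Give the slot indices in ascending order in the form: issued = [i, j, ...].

(0) want 1×MEM +2rd +0wr — yes → AL1|MU1|ME0|BR1|rd4|wr4
(1) want 1×MEM +1rd +1wr — FU → AL1|MU1|ME0|BR1|rd4|wr4
(2) want 1×ALU +2rd +1wr — yes → AL0|MU1|ME0|BR1|rd2|wr3
(3) want 1×BR +2rd +0wr — yes → AL0|MU1|ME0|BR0|rd0|wr3
(4) want 1×BR +1rd +0wr — FU → AL0|MU1|ME0|BR0|rd0|wr3
(5) want 1×MUL +2rd +1wr — RD_PORT → AL0|MU1|ME0|BR0|rd0|wr3

issued = [0, 2, 3]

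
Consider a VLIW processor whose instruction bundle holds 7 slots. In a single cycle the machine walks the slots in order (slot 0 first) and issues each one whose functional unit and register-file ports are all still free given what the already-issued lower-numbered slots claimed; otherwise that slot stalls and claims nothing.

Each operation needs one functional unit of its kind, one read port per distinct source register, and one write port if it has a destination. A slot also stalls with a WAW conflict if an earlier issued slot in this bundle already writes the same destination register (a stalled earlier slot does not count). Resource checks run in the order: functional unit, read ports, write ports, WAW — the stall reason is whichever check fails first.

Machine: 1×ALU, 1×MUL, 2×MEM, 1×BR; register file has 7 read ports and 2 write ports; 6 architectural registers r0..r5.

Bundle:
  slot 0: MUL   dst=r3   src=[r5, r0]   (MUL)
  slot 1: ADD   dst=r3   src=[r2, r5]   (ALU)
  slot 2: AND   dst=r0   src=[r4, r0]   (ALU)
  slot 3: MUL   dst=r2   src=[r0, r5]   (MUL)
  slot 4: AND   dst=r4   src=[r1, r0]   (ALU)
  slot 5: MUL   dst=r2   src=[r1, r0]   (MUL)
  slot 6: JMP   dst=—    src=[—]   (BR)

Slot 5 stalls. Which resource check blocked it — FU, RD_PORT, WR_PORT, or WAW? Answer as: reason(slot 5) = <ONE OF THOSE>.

  0. MUL→r3 ⇒ go  {1A/0Mu/2Ld/1B | 5r 1w}
  1. ALU→r3 ⇒ no(WAW)  {1A/0Mu/2Ld/1B | 5r 1w}
  2. ALU→r0 ⇒ go  {0A/0Mu/2Ld/1B | 3r 0w}
  3. MUL→r2 ⇒ no(FU)  {0A/0Mu/2Ld/1B | 3r 0w}
  4. ALU→r4 ⇒ no(FU)  {0A/0Mu/2Ld/1B | 3r 0w}
  5. MUL→r2 ⇒ no(FU)  {0A/0Mu/2Ld/1B | 3r 0w}
  6. BR ⇒ go  {0A/0Mu/2Ld/0B | 3r 0w}

reason(slot 5) = FU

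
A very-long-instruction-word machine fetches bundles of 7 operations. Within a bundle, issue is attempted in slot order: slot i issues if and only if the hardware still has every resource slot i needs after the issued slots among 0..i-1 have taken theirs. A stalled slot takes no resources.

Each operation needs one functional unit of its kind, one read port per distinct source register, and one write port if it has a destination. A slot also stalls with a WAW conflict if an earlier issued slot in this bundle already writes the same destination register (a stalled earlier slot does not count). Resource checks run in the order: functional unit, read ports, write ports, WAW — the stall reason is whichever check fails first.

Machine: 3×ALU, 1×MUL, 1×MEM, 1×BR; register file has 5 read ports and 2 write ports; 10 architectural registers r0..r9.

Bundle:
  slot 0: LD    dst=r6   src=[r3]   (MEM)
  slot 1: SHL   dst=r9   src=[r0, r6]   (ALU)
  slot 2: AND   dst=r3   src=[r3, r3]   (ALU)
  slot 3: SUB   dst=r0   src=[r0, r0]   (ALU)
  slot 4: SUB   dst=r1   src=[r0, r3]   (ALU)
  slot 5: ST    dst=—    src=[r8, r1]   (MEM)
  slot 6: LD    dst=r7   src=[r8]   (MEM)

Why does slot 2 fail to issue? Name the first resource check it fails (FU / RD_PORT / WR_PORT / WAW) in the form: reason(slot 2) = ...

reason(slot 2) = WR_PORT

(0) want 1×MEM +1rd +1wr — yes → AL3|MU1|ME0|BR1|rd4|wr1
(1) want 1×ALU +2rd +1wr — yes → AL2|MU1|ME0|BR1|rd2|wr0
(2) want 1×ALU +1rd +1wr — WR_PORT → AL2|MU1|ME0|BR1|rd2|wr0
(3) want 1×ALU +1rd +1wr — WR_PORT → AL2|MU1|ME0|BR1|rd2|wr0
(4) want 1×ALU +2rd +1wr — WR_PORT → AL2|MU1|ME0|BR1|rd2|wr0
(5) want 1×MEM +2rd +0wr — FU → AL2|MU1|ME0|BR1|rd2|wr0
(6) want 1×MEM +1rd +1wr — FU → AL2|MU1|ME0|BR1|rd2|wr0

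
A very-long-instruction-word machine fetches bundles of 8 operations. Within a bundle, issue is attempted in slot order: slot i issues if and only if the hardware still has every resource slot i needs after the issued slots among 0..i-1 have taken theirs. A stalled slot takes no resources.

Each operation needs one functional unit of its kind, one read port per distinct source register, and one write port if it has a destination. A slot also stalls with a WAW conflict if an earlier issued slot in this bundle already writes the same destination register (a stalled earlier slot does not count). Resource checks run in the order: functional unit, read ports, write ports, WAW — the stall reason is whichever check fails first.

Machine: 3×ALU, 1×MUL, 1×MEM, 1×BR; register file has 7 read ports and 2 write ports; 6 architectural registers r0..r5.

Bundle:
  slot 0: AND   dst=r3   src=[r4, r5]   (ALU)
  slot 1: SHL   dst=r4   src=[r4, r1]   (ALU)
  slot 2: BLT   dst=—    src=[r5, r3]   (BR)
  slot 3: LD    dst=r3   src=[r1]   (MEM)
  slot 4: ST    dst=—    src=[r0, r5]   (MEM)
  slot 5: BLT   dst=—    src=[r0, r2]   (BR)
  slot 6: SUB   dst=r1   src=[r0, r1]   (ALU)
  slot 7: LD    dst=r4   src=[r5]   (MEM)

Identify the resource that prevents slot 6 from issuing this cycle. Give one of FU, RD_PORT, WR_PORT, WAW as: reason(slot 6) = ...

  0. ALU→r3 ⇒ go  {2A/1Mu/1Ld/1B | 5r 1w}
  1. ALU→r4 ⇒ go  {1A/1Mu/1Ld/1B | 3r 0w}
  2. BR ⇒ go  {1A/1Mu/1Ld/0B | 1r 0w}
  3. MEM→r3 ⇒ no(WR_PORT)  {1A/1Mu/1Ld/0B | 1r 0w}
  4. MEM ⇒ no(RD_PORT)  {1A/1Mu/1Ld/0B | 1r 0w}
  5. BR ⇒ no(FU)  {1A/1Mu/1Ld/0B | 1r 0w}
  6. ALU→r1 ⇒ no(RD_PORT)  {1A/1Mu/1Ld/0B | 1r 0w}
  7. MEM→r4 ⇒ no(WR_PORT)  {1A/1Mu/1Ld/0B | 1r 0w}

reason(slot 6) = RD_PORT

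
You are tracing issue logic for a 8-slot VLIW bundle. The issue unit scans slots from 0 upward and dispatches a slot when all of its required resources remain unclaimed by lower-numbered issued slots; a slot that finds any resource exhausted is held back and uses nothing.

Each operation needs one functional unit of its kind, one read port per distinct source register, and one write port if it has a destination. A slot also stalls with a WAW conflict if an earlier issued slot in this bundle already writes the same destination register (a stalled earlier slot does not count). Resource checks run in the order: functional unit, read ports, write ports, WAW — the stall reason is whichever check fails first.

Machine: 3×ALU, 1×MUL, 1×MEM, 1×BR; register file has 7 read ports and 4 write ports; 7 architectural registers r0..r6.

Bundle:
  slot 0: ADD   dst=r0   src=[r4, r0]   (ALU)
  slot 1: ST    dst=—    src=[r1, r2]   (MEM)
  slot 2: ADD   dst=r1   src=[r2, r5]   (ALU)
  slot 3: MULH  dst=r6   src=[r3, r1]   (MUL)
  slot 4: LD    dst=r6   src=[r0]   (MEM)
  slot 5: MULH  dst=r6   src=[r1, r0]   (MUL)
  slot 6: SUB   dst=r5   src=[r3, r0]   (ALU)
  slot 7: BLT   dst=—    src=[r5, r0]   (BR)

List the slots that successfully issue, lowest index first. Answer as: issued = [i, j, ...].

(0) want 1×ALU +2rd +1wr — yes → AL2|MU1|ME1|BR1|rd5|wr3
(1) want 1×MEM +2rd +0wr — yes → AL2|MU1|ME0|BR1|rd3|wr3
(2) want 1×ALU +2rd +1wr — yes → AL1|MU1|ME0|BR1|rd1|wr2
(3) want 1×MUL +2rd +1wr — RD_PORT → AL1|MU1|ME0|BR1|rd1|wr2
(4) want 1×MEM +1rd +1wr — FU → AL1|MU1|ME0|BR1|rd1|wr2
(5) want 1×MUL +2rd +1wr — RD_PORT → AL1|MU1|ME0|BR1|rd1|wr2
(6) want 1×ALU +2rd +1wr — RD_PORT → AL1|MU1|ME0|BR1|rd1|wr2
(7) want 1×BR +2rd +0wr — RD_PORT → AL1|MU1|ME0|BR1|rd1|wr2

issued = [0, 1, 2]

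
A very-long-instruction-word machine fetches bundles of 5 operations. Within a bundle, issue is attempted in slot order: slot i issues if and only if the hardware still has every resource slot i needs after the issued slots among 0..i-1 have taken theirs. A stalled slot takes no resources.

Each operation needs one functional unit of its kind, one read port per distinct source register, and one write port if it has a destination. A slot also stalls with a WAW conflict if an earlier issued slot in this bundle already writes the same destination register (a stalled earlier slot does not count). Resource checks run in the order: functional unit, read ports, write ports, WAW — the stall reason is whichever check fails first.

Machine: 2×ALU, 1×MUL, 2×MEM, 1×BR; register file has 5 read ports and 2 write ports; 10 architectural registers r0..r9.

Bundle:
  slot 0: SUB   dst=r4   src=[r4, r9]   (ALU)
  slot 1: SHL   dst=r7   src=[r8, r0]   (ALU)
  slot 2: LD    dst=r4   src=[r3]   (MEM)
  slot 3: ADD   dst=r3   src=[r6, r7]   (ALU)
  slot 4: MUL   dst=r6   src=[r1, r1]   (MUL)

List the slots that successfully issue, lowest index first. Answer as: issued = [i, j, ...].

  0. ALU→r4 ⇒ go  {1A/1Mu/2Ld/1B | 3r 1w}
  1. ALU→r7 ⇒ go  {0A/1Mu/2Ld/1B | 1r 0w}
  2. MEM→r4 ⇒ no(WR_PORT)  {0A/1Mu/2Ld/1B | 1r 0w}
  3. ALU→r3 ⇒ no(FU)  {0A/1Mu/2Ld/1B | 1r 0w}
  4. MUL→r6 ⇒ no(WR_PORT)  {0A/1Mu/2Ld/1B | 1r 0w}

issued = [0, 1]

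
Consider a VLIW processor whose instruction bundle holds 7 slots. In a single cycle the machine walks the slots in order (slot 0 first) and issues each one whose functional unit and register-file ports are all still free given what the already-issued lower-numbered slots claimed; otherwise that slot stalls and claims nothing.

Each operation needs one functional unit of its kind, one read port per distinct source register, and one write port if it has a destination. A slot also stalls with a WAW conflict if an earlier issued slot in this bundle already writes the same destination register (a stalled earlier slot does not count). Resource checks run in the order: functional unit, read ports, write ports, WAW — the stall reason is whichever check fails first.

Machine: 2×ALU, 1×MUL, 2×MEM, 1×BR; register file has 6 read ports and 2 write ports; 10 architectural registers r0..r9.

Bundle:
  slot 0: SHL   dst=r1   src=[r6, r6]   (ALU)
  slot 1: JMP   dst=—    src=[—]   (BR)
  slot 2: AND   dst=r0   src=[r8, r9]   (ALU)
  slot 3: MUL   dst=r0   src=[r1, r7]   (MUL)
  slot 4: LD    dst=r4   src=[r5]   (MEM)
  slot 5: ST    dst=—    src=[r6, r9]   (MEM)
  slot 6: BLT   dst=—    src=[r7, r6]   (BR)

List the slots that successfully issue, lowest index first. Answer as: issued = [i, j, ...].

issued = [0, 1, 2, 5]

(0) want 1×ALU +1rd +1wr — yes → AL1|MU1|ME2|BR1|rd5|wr1
(1) want 1×BR +0rd +0wr — yes → AL1|MU1|ME2|BR0|rd5|wr1
(2) want 1×ALU +2rd +1wr — yes → AL0|MU1|ME2|BR0|rd3|wr0
(3) want 1×MUL +2rd +1wr — WR_PORT → AL0|MU1|ME2|BR0|rd3|wr0
(4) want 1×MEM +1rd +1wr — WR_PORT → AL0|MU1|ME2|BR0|rd3|wr0
(5) want 1×MEM +2rd +0wr — yes → AL0|MU1|ME1|BR0|rd1|wr0
(6) want 1×BR +2rd +0wr — FU → AL0|MU1|ME1|BR0|rd1|wr0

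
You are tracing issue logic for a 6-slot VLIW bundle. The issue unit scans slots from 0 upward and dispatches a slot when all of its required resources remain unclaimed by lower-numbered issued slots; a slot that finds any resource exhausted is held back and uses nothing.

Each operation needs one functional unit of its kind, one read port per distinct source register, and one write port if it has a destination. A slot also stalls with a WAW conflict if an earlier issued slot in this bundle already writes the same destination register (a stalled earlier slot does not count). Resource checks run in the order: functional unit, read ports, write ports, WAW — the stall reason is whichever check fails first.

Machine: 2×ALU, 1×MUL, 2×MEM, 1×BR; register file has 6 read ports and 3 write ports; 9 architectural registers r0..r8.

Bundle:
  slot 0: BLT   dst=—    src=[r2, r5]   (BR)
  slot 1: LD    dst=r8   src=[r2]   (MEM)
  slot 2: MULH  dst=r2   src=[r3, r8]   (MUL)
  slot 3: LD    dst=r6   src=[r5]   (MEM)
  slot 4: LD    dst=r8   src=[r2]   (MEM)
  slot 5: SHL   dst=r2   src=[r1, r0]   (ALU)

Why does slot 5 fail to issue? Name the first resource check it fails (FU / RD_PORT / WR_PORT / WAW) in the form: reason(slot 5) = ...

#0 BR src=r2,r5 dispatched  <A:2 Mu:1 Ld:2 B:0 rd:4 wr:3>
#1 MEM src=r2 dispatched  <A:2 Mu:1 Ld:1 B:0 rd:3 wr:2>
#2 MUL src=r3,r8 dispatched  <A:2 Mu:0 Ld:1 B:0 rd:1 wr:1>
#3 MEM src=r5 dispatched  <A:2 Mu:0 Ld:0 B:0 rd:0 wr:0>
#4 MEM src=r2 held:FU  <A:2 Mu:0 Ld:0 B:0 rd:0 wr:0>
#5 ALU src=r1,r0 held:RD_PORT  <A:2 Mu:0 Ld:0 B:0 rd:0 wr:0>

reason(slot 5) = RD_PORT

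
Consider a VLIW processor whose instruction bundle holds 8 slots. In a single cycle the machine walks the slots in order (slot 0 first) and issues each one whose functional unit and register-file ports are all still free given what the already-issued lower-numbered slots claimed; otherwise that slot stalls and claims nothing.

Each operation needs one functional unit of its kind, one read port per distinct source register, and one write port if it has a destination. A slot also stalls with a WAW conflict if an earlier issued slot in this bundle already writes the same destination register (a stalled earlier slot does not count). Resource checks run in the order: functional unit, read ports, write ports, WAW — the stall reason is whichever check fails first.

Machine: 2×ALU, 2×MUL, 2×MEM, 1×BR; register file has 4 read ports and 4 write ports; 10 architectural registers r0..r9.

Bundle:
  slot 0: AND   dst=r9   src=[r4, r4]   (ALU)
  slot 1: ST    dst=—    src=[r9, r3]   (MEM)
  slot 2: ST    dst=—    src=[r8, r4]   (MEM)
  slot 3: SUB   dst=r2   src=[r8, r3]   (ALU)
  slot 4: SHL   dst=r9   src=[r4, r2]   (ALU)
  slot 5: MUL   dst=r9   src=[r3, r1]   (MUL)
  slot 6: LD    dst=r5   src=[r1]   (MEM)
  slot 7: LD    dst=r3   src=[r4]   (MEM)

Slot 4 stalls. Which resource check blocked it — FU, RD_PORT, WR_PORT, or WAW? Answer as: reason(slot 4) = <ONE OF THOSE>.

reason(slot 4) = RD_PORT

(0) want 1×ALU +1rd +1wr — yes → AL1|MU2|ME2|BR1|rd3|wr3
(1) want 1×MEM +2rd +0wr — yes → AL1|MU2|ME1|BR1|rd1|wr3
(2) want 1×MEM +2rd +0wr — RD_PORT → AL1|MU2|ME1|BR1|rd1|wr3
(3) want 1×ALU +2rd +1wr — RD_PORT → AL1|MU2|ME1|BR1|rd1|wr3
(4) want 1×ALU +2rd +1wr — RD_PORT → AL1|MU2|ME1|BR1|rd1|wr3
(5) want 1×MUL +2rd +1wr — RD_PORT → AL1|MU2|ME1|BR1|rd1|wr3
(6) want 1×MEM +1rd +1wr — yes → AL1|MU2|ME0|BR1|rd0|wr2
(7) want 1×MEM +1rd +1wr — FU → AL1|MU2|ME0|BR1|rd0|wr2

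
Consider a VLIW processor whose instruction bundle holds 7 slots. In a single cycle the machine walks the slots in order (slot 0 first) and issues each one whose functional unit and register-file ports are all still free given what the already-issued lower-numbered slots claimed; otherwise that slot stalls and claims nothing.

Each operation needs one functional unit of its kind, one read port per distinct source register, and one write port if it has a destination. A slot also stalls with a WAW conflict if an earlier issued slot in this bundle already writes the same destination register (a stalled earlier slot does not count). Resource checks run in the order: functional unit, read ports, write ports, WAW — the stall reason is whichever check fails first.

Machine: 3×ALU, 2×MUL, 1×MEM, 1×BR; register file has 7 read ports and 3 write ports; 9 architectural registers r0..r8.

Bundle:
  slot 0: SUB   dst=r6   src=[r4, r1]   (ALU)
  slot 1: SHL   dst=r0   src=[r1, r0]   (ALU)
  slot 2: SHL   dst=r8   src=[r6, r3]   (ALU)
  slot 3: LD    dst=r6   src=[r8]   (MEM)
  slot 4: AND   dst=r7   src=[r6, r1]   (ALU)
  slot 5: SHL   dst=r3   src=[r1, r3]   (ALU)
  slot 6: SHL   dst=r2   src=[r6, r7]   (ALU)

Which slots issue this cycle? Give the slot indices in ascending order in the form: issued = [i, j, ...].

#0 ALU src=r4,r1 dispatched  <A:2 Mu:2 Ld:1 B:1 rd:5 wr:2>
#1 ALU src=r1,r0 dispatched  <A:1 Mu:2 Ld:1 B:1 rd:3 wr:1>
#2 ALU src=r6,r3 dispatched  <A:0 Mu:2 Ld:1 B:1 rd:1 wr:0>
#3 MEM src=r8 held:WR_PORT  <A:0 Mu:2 Ld:1 B:1 rd:1 wr:0>
#4 ALU src=r6,r1 held:FU  <A:0 Mu:2 Ld:1 B:1 rd:1 wr:0>
#5 ALU src=r1,r3 held:FU  <A:0 Mu:2 Ld:1 B:1 rd:1 wr:0>
#6 ALU src=r6,r7 held:FU  <A:0 Mu:2 Ld:1 B:1 rd:1 wr:0>

issued = [0, 1, 2]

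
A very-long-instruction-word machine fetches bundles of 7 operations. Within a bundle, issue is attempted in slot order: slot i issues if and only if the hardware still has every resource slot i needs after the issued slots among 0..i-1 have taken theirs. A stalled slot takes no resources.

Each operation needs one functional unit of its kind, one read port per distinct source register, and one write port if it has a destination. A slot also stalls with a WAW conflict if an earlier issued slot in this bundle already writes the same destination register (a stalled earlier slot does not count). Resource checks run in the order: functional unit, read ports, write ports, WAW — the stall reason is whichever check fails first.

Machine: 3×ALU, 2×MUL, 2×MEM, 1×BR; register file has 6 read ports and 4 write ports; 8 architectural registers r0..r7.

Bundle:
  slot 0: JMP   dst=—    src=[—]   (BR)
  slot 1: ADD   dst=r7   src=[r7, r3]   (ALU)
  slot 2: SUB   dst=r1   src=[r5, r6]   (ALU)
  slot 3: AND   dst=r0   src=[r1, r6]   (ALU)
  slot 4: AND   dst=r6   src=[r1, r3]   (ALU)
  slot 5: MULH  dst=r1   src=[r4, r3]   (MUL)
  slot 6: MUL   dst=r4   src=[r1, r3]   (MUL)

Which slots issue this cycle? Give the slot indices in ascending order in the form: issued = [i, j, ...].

issued = [0, 1, 2, 3]

slot 0 (BR): ISSUE — free A3,Mu2,Ld2,B0 rp6 wp4
slot 1 (ALU): ISSUE — free A2,Mu2,Ld2,B0 rp4 wp3
slot 2 (ALU): ISSUE — free A1,Mu2,Ld2,B0 rp2 wp2
slot 3 (ALU): ISSUE — free A0,Mu2,Ld2,B0 rp0 wp1
slot 4 (ALU): stall FU — free A0,Mu2,Ld2,B0 rp0 wp1
slot 5 (MUL): stall RD_PORT — free A0,Mu2,Ld2,B0 rp0 wp1
slot 6 (MUL): stall RD_PORT — free A0,Mu2,Ld2,B0 rp0 wp1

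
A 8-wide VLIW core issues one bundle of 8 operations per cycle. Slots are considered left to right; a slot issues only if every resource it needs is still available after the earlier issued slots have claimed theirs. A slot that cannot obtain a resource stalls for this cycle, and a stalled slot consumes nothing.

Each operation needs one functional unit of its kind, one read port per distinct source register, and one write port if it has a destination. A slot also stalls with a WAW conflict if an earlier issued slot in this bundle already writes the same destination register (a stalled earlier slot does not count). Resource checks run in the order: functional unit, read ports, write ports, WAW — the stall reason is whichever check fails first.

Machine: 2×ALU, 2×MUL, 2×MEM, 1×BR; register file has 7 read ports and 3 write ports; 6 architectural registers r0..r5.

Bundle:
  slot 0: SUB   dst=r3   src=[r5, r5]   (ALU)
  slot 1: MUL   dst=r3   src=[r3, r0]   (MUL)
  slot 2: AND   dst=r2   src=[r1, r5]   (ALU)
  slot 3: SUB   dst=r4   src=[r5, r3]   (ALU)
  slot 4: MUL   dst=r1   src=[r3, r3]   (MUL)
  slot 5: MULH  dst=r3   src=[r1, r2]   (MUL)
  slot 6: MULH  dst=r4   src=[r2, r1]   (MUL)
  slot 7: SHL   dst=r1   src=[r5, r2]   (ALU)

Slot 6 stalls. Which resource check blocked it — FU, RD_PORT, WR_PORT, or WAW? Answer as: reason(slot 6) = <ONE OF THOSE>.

reason(slot 6) = WR_PORT

  0. ALU→r3 ⇒ go  {1A/2Mu/2Ld/1B | 6r 2w}
  1. MUL→r3 ⇒ no(WAW)  {1A/2Mu/2Ld/1B | 6r 2w}
  2. ALU→r2 ⇒ go  {0A/2Mu/2Ld/1B | 4r 1w}
  3. ALU→r4 ⇒ no(FU)  {0A/2Mu/2Ld/1B | 4r 1w}
  4. MUL→r1 ⇒ go  {0A/1Mu/2Ld/1B | 3r 0w}
  5. MUL→r3 ⇒ no(WR_PORT)  {0A/1Mu/2Ld/1B | 3r 0w}
  6. MUL→r4 ⇒ no(WR_PORT)  {0A/1Mu/2Ld/1B | 3r 0w}
  7. ALU→r1 ⇒ no(FU)  {0A/1Mu/2Ld/1B | 3r 0w}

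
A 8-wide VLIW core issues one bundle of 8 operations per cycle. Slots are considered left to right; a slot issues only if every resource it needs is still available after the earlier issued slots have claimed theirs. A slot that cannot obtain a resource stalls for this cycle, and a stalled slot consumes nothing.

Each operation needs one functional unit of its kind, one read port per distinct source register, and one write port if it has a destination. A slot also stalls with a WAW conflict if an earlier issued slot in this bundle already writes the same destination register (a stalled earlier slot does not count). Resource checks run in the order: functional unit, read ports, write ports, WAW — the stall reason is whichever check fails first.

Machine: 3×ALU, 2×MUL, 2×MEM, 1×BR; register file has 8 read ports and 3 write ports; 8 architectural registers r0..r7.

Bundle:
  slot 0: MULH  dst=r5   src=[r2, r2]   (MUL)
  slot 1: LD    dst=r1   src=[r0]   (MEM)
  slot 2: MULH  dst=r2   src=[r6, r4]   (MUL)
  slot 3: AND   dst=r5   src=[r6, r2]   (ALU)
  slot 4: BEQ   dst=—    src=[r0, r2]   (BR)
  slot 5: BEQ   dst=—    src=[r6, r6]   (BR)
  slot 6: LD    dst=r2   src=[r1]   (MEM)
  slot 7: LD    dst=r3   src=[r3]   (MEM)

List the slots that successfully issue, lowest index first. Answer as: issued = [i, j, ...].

#0 MUL src=r2,r2 dispatched  <A:3 Mu:1 Ld:2 B:1 rd:7 wr:2>
#1 MEM src=r0 dispatched  <A:3 Mu:1 Ld:1 B:1 rd:6 wr:1>
#2 MUL src=r6,r4 dispatched  <A:3 Mu:0 Ld:1 B:1 rd:4 wr:0>
#3 ALU src=r6,r2 held:WR_PORT  <A:3 Mu:0 Ld:1 B:1 rd:4 wr:0>
#4 BR src=r0,r2 dispatched  <A:3 Mu:0 Ld:1 B:0 rd:2 wr:0>
#5 BR src=r6,r6 held:FU  <A:3 Mu:0 Ld:1 B:0 rd:2 wr:0>
#6 MEM src=r1 held:WR_PORT  <A:3 Mu:0 Ld:1 B:0 rd:2 wr:0>
#7 MEM src=r3 held:WR_PORT  <A:3 Mu:0 Ld:1 B:0 rd:2 wr:0>

issued = [0, 1, 2, 4]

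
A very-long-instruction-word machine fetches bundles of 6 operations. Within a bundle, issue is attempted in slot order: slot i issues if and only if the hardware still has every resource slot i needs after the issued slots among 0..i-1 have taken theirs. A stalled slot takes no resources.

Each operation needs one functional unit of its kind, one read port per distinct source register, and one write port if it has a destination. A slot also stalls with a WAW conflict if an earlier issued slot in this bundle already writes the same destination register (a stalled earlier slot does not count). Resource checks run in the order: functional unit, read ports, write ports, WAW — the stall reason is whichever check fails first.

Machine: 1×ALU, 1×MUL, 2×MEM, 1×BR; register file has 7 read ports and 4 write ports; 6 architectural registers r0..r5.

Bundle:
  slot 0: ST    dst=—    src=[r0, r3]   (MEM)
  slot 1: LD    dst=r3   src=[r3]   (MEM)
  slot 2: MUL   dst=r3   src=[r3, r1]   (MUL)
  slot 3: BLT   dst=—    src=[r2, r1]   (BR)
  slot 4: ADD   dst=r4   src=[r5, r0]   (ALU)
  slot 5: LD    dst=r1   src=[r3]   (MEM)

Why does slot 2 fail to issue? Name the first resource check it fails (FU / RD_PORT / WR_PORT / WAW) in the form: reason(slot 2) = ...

(0) want 1×MEM +2rd +0wr — yes → AL1|MU1|ME1|BR1|rd5|wr4
(1) want 1×MEM +1rd +1wr — yes → AL1|MU1|ME0|BR1|rd4|wr3
(2) want 1×MUL +2rd +1wr — WAW → AL1|MU1|ME0|BR1|rd4|wr3
(3) want 1×BR +2rd +0wr — yes → AL1|MU1|ME0|BR0|rd2|wr3
(4) want 1×ALU +2rd +1wr — yes → AL0|MU1|ME0|BR0|rd0|wr2
(5) want 1×MEM +1rd +1wr — FU → AL0|MU1|ME0|BR0|rd0|wr2

reason(slot 2) = WAW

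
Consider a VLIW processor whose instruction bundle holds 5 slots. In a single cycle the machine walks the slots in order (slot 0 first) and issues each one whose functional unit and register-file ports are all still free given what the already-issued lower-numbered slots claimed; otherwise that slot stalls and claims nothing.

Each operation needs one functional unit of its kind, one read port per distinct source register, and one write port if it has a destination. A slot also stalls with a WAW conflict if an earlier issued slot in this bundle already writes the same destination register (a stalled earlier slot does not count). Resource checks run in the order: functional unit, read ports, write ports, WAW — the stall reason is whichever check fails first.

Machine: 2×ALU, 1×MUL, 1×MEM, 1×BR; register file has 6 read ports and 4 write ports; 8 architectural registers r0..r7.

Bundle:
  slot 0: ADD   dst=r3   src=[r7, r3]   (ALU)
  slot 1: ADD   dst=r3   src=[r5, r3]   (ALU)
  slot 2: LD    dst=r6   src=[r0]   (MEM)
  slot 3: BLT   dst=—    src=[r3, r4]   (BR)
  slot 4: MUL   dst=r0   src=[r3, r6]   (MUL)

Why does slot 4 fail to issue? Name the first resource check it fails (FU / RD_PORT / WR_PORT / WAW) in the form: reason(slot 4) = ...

#0 ALU src=r7,r3 dispatched  <A:1 Mu:1 Ld:1 B:1 rd:4 wr:3>
#1 ALU src=r5,r3 held:WAW  <A:1 Mu:1 Ld:1 B:1 rd:4 wr:3>
#2 MEM src=r0 dispatched  <A:1 Mu:1 Ld:0 B:1 rd:3 wr:2>
#3 BR src=r3,r4 dispatched  <A:1 Mu:1 Ld:0 B:0 rd:1 wr:2>
#4 MUL src=r3,r6 held:RD_PORT  <A:1 Mu:1 Ld:0 B:0 rd:1 wr:2>

reason(slot 4) = RD_PORT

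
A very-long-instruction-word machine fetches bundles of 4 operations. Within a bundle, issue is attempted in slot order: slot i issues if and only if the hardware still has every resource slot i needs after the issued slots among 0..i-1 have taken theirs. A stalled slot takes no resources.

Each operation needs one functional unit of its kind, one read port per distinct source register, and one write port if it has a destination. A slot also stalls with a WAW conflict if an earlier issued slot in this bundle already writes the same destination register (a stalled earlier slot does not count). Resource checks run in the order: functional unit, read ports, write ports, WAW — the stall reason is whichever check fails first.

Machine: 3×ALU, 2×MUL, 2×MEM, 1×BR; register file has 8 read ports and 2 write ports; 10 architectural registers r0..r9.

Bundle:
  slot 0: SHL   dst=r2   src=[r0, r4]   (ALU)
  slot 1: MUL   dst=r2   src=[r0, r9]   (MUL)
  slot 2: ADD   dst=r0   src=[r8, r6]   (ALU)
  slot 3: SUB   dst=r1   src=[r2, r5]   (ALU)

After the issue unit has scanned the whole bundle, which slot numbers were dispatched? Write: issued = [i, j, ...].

issued = [0, 2]

(0) want 1×ALU +2rd +1wr — yes → AL2|MU2|ME2|BR1|rd6|wr1
(1) want 1×MUL +2rd +1wr — WAW → AL2|MU2|ME2|BR1|rd6|wr1
(2) want 1×ALU +2rd +1wr — yes → AL1|MU2|ME2|BR1|rd4|wr0
(3) want 1×ALU +2rd +1wr — WR_PORT → AL1|MU2|ME2|BR1|rd4|wr0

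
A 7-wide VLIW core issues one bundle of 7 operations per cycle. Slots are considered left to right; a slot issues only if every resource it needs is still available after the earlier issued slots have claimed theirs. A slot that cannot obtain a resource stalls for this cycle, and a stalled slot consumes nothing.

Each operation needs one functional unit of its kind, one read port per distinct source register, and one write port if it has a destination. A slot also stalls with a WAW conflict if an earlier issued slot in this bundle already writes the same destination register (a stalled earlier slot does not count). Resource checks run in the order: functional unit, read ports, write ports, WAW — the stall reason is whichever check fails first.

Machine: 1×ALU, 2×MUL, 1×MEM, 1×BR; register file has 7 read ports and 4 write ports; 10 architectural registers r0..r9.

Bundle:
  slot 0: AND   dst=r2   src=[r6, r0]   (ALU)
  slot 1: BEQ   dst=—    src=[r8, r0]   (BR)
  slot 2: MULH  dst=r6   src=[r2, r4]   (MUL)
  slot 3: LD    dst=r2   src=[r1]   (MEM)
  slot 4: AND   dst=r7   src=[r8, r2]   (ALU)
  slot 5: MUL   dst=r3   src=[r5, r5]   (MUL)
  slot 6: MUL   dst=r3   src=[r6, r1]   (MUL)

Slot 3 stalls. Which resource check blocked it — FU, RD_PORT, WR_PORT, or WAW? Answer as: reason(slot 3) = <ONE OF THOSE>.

reason(slot 3) = WAW

  0. ALU→r2 ⇒ go  {0A/2Mu/1Ld/1B | 5r 3w}
  1. BR ⇒ go  {0A/2Mu/1Ld/0B | 3r 3w}
  2. MUL→r6 ⇒ go  {0A/1Mu/1Ld/0B | 1r 2w}
  3. MEM→r2 ⇒ no(WAW)  {0A/1Mu/1Ld/0B | 1r 2w}
  4. ALU→r7 ⇒ no(FU)  {0A/1Mu/1Ld/0B | 1r 2w}
  5. MUL→r3 ⇒ go  {0A/0Mu/1Ld/0B | 0r 1w}
  6. MUL→r3 ⇒ no(FU)  {0A/0Mu/1Ld/0B | 0r 1w}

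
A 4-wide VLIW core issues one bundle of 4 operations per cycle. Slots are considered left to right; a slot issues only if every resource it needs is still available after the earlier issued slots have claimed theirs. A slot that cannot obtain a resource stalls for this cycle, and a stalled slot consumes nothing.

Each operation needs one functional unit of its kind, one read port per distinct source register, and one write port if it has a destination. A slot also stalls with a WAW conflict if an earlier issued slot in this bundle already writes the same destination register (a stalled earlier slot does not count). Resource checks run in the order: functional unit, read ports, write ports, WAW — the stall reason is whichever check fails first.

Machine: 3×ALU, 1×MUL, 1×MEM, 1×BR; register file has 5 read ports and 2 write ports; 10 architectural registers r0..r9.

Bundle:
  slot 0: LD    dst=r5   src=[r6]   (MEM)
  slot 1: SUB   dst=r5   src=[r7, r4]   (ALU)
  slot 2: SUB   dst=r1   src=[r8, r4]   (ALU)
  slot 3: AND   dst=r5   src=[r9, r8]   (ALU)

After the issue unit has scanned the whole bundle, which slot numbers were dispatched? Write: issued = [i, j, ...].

issued = [0, 2]

[0] MEM needs rd=1 wr=1: ok; after: ALU=3 MUL=1 MEM=0 BR=1, R=4, W=1
[1] ALU needs rd=2 wr=1: WAW; after: ALU=3 MUL=1 MEM=0 BR=1, R=4, W=1
[2] ALU needs rd=2 wr=1: ok; after: ALU=2 MUL=1 MEM=0 BR=1, R=2, W=0
[3] ALU needs rd=2 wr=1: WR_PORT; after: ALU=2 MUL=1 MEM=0 BR=1, R=2, W=0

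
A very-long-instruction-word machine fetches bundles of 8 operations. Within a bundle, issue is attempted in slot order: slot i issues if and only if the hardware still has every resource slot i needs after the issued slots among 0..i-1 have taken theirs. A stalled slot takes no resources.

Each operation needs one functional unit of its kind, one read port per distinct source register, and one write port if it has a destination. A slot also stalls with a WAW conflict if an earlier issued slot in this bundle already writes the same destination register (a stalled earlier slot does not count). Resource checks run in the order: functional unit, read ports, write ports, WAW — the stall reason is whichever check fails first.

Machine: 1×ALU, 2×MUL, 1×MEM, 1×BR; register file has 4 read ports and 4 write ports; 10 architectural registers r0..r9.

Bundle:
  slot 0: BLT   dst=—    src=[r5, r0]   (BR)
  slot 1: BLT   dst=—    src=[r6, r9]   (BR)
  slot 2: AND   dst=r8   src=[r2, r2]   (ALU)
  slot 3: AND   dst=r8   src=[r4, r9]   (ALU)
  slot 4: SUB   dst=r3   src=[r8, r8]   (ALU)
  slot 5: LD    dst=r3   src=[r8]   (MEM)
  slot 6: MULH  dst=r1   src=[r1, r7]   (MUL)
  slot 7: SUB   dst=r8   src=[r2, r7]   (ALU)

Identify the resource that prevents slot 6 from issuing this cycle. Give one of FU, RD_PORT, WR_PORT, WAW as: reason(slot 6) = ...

reason(slot 6) = RD_PORT

  0. BR ⇒ go  {1A/2Mu/1Ld/0B | 2r 4w}
  1. BR ⇒ no(FU)  {1A/2Mu/1Ld/0B | 2r 4w}
  2. ALU→r8 ⇒ go  {0A/2Mu/1Ld/0B | 1r 3w}
  3. ALU→r8 ⇒ no(FU)  {0A/2Mu/1Ld/0B | 1r 3w}
  4. ALU→r3 ⇒ no(FU)  {0A/2Mu/1Ld/0B | 1r 3w}
  5. MEM→r3 ⇒ go  {0A/2Mu/0Ld/0B | 0r 2w}
  6. MUL→r1 ⇒ no(RD_PORT)  {0A/2Mu/0Ld/0B | 0r 2w}
  7. ALU→r8 ⇒ no(FU)  {0A/2Mu/0Ld/0B | 0r 2w}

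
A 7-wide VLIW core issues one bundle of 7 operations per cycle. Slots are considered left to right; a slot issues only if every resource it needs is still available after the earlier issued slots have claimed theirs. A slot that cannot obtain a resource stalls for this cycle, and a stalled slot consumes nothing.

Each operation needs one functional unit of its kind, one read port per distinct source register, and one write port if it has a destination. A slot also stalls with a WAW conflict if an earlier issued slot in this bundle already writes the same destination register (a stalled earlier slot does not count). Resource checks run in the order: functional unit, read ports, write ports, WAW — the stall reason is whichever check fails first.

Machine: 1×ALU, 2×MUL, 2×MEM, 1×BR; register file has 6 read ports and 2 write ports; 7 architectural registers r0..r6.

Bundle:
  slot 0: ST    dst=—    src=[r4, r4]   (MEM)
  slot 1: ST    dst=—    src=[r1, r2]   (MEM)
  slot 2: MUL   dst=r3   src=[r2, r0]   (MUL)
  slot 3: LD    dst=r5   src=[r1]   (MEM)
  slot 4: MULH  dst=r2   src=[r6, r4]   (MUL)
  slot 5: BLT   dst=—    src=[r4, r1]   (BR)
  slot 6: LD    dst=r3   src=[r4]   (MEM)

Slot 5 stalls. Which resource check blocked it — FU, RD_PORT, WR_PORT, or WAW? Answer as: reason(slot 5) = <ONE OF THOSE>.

(0) want 1×MEM +1rd +0wr — yes → AL1|MU2|ME1|BR1|rd5|wr2
(1) want 1×MEM +2rd +0wr — yes → AL1|MU2|ME0|BR1|rd3|wr2
(2) want 1×MUL +2rd +1wr — yes → AL1|MU1|ME0|BR1|rd1|wr1
(3) want 1×MEM +1rd +1wr — FU → AL1|MU1|ME0|BR1|rd1|wr1
(4) want 1×MUL +2rd +1wr — RD_PORT → AL1|MU1|ME0|BR1|rd1|wr1
(5) want 1×BR +2rd +0wr — RD_PORT → AL1|MU1|ME0|BR1|rd1|wr1
(6) want 1×MEM +1rd +1wr — FU → AL1|MU1|ME0|BR1|rd1|wr1

reason(slot 5) = RD_PORT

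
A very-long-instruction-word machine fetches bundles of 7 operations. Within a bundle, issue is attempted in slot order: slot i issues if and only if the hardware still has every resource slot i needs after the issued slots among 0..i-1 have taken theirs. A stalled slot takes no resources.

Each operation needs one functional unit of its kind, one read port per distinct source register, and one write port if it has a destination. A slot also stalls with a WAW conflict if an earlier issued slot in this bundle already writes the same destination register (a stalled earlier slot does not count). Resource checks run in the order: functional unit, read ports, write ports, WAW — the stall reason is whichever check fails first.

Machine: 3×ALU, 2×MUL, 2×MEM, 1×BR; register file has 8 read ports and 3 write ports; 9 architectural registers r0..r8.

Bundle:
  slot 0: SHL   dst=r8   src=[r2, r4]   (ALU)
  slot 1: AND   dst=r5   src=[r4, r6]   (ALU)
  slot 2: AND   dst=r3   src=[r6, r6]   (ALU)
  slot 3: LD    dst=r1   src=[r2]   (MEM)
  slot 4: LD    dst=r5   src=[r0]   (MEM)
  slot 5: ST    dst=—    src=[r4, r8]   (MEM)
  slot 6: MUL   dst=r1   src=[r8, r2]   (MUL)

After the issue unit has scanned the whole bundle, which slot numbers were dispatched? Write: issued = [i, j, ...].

issued = [0, 1, 2, 5]

(0) want 1×ALU +2rd +1wr — yes → AL2|MU2|ME2|BR1|rd6|wr2
(1) want 1×ALU +2rd +1wr — yes → AL1|MU2|ME2|BR1|rd4|wr1
(2) want 1×ALU +1rd +1wr — yes → AL0|MU2|ME2|BR1|rd3|wr0
(3) want 1×MEM +1rd +1wr — WR_PORT → AL0|MU2|ME2|BR1|rd3|wr0
(4) want 1×MEM +1rd +1wr — WR_PORT → AL0|MU2|ME2|BR1|rd3|wr0
(5) want 1×MEM +2rd +0wr — yes → AL0|MU2|ME1|BR1|rd1|wr0
(6) want 1×MUL +2rd +1wr — RD_PORT → AL0|MU2|ME1|BR1|rd1|wr0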